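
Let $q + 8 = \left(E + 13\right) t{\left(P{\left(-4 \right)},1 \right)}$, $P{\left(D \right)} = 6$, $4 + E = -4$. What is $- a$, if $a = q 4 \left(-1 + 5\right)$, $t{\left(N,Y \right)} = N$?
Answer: $-352$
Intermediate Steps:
$E = -8$ ($E = -4 - 4 = -8$)
$q = 22$ ($q = -8 + \left(-8 + 13\right) 6 = -8 + 5 \cdot 6 = -8 + 30 = 22$)
$a = 352$ ($a = 22 \cdot 4 \left(-1 + 5\right) = 22 \cdot 4 \cdot 4 = 22 \cdot 16 = 352$)
$- a = \left(-1\right) 352 = -352$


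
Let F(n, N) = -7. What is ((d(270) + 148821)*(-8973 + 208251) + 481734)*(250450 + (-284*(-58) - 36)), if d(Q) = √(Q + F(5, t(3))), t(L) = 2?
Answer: 7915100278965192 + 53184508308*√263 ≈ 7.9160e+15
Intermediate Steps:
d(Q) = √(-7 + Q) (d(Q) = √(Q - 7) = √(-7 + Q))
((d(270) + 148821)*(-8973 + 208251) + 481734)*(250450 + (-284*(-58) - 36)) = ((√(-7 + 270) + 148821)*(-8973 + 208251) + 481734)*(250450 + (-284*(-58) - 36)) = ((√263 + 148821)*199278 + 481734)*(250450 + (16472 - 36)) = ((148821 + √263)*199278 + 481734)*(250450 + 16436) = ((29656751238 + 199278*√263) + 481734)*266886 = (29657232972 + 199278*√263)*266886 = 7915100278965192 + 53184508308*√263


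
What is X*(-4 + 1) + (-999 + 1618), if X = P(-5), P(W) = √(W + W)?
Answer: 619 - 3*I*√10 ≈ 619.0 - 9.4868*I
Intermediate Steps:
P(W) = √2*√W (P(W) = √(2*W) = √2*√W)
X = I*√10 (X = √2*√(-5) = √2*(I*√5) = I*√10 ≈ 3.1623*I)
X*(-4 + 1) + (-999 + 1618) = (I*√10)*(-4 + 1) + (-999 + 1618) = (I*√10)*(-3) + 619 = -3*I*√10 + 619 = 619 - 3*I*√10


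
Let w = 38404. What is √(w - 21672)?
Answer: 2*√4183 ≈ 129.35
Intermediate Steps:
√(w - 21672) = √(38404 - 21672) = √16732 = 2*√4183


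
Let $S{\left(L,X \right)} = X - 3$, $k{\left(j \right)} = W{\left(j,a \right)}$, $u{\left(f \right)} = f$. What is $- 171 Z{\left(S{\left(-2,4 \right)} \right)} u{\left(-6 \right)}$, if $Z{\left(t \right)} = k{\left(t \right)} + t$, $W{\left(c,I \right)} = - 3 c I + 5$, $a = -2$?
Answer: $12312$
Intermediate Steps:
$W{\left(c,I \right)} = 5 - 3 I c$ ($W{\left(c,I \right)} = - 3 I c + 5 = 5 - 3 I c$)
$k{\left(j \right)} = 5 + 6 j$ ($k{\left(j \right)} = 5 - - 6 j = 5 + 6 j$)
$S{\left(L,X \right)} = -3 + X$
$Z{\left(t \right)} = 5 + 7 t$ ($Z{\left(t \right)} = \left(5 + 6 t\right) + t = 5 + 7 t$)
$- 171 Z{\left(S{\left(-2,4 \right)} \right)} u{\left(-6 \right)} = - 171 \left(5 + 7 \left(-3 + 4\right)\right) \left(-6\right) = - 171 \left(5 + 7 \cdot 1\right) \left(-6\right) = - 171 \left(5 + 7\right) \left(-6\right) = \left(-171\right) 12 \left(-6\right) = \left(-2052\right) \left(-6\right) = 12312$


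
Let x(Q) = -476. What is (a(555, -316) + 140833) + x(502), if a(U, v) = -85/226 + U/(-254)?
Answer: 2014226552/14351 ≈ 1.4035e+5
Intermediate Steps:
a(U, v) = -85/226 - U/254 (a(U, v) = -85*1/226 + U*(-1/254) = -85/226 - U/254)
(a(555, -316) + 140833) + x(502) = ((-85/226 - 1/254*555) + 140833) - 476 = ((-85/226 - 555/254) + 140833) - 476 = (-36755/14351 + 140833) - 476 = 2021057628/14351 - 476 = 2014226552/14351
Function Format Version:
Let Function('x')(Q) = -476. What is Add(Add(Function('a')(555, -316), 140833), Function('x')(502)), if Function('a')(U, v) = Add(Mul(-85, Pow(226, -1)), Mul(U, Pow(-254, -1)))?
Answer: Rational(2014226552, 14351) ≈ 1.4035e+5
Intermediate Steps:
Function('a')(U, v) = Add(Rational(-85, 226), Mul(Rational(-1, 254), U)) (Function('a')(U, v) = Add(Mul(-85, Rational(1, 226)), Mul(U, Rational(-1, 254))) = Add(Rational(-85, 226), Mul(Rational(-1, 254), U)))
Add(Add(Function('a')(555, -316), 140833), Function('x')(502)) = Add(Add(Add(Rational(-85, 226), Mul(Rational(-1, 254), 555)), 140833), -476) = Add(Add(Add(Rational(-85, 226), Rational(-555, 254)), 140833), -476) = Add(Add(Rational(-36755, 14351), 140833), -476) = Add(Rational(2021057628, 14351), -476) = Rational(2014226552, 14351)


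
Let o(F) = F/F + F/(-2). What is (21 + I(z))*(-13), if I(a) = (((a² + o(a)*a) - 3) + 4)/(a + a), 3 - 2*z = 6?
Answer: -6487/24 ≈ -270.29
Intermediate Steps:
o(F) = 1 - F/2 (o(F) = 1 + F*(-½) = 1 - F/2)
z = -3/2 (z = 3/2 - ½*6 = 3/2 - 3 = -3/2 ≈ -1.5000)
I(a) = (1 + a² + a*(1 - a/2))/(2*a) (I(a) = (((a² + (1 - a/2)*a) - 3) + 4)/(a + a) = (((a² + a*(1 - a/2)) - 3) + 4)/((2*a)) = ((-3 + a² + a*(1 - a/2)) + 4)*(1/(2*a)) = (1 + a² + a*(1 - a/2))*(1/(2*a)) = (1 + a² + a*(1 - a/2))/(2*a))
(21 + I(z))*(-13) = (21 + (2 - 3*(2 - 3/2)/2)/(4*(-3/2)))*(-13) = (21 + (¼)*(-⅔)*(2 - 3/2*½))*(-13) = (21 + (¼)*(-⅔)*(2 - ¾))*(-13) = (21 + (¼)*(-⅔)*(5/4))*(-13) = (21 - 5/24)*(-13) = (499/24)*(-13) = -6487/24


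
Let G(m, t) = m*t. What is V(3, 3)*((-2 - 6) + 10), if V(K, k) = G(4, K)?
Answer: 24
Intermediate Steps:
V(K, k) = 4*K
V(3, 3)*((-2 - 6) + 10) = (4*3)*((-2 - 6) + 10) = 12*(-8 + 10) = 12*2 = 24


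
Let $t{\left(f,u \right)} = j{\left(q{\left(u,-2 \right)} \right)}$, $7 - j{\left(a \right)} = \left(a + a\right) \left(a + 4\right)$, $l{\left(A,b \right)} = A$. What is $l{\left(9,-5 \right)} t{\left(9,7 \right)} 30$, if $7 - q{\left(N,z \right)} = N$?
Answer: $1890$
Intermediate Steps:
$q{\left(N,z \right)} = 7 - N$
$j{\left(a \right)} = 7 - 2 a \left(4 + a\right)$ ($j{\left(a \right)} = 7 - \left(a + a\right) \left(a + 4\right) = 7 - 2 a \left(4 + a\right)$)
$t{\left(f,u \right)} = -49 - 2 \left(7 - u\right)^{2} + 8 u$ ($t{\left(f,u \right)} = 7 - 8 \left(7 - u\right) - 2 \left(7 - u\right)^{2} = 7 + \left(-56 + 8 u\right) - 2 \left(7 - u\right)^{2} = -49 - 2 \left(7 - u\right)^{2} + 8 u$)
$l{\left(9,-5 \right)} t{\left(9,7 \right)} 30 = 9 \left(-147 - 2 \cdot 7^{2} + 36 \cdot 7\right) 30 = 9 \left(-147 - 98 + 252\right) 30 = 9 \cdot 7 \cdot 30 = 63 \cdot 30 = 1890$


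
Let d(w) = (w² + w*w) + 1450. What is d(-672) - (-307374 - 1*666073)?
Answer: 1878065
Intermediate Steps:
d(w) = 1450 + 2*w² (d(w) = (w² + w²) + 1450 = 2*w² + 1450 = 1450 + 2*w²)
d(-672) - (-307374 - 1*666073) = (1450 + 2*(-672)²) - (-307374 - 1*666073) = (1450 + 2*451584) - (-307374 - 666073) = (1450 + 903168) - 1*(-973447) = 904618 + 973447 = 1878065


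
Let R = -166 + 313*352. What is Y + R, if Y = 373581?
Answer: 483591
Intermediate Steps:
R = 110010 (R = -166 + 110176 = 110010)
Y + R = 373581 + 110010 = 483591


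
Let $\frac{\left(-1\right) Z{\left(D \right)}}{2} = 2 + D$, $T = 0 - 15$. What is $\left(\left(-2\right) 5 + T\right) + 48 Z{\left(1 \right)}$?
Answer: $-313$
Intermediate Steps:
$T = -15$ ($T = 0 - 15 = -15$)
$Z{\left(D \right)} = -4 - 2 D$ ($Z{\left(D \right)} = - 2 \left(2 + D\right) = -4 - 2 D$)
$\left(\left(-2\right) 5 + T\right) + 48 Z{\left(1 \right)} = \left(\left(-2\right) 5 - 15\right) + 48 \left(-4 - 2\right) = \left(-10 - 15\right) + 48 \left(-4 - 2\right) = -25 + 48 \left(-6\right) = -25 - 288 = -313$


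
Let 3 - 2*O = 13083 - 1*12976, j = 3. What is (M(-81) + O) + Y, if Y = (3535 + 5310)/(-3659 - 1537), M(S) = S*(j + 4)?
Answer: -3225169/5196 ≈ -620.70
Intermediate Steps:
O = -52 (O = 3/2 - (13083 - 1*12976)/2 = 3/2 - (13083 - 12976)/2 = 3/2 - ½*107 = 3/2 - 107/2 = -52)
M(S) = 7*S (M(S) = S*(3 + 4) = S*7 = 7*S)
Y = -8845/5196 (Y = 8845/(-5196) = 8845*(-1/5196) = -8845/5196 ≈ -1.7023)
(M(-81) + O) + Y = (7*(-81) - 52) - 8845/5196 = (-567 - 52) - 8845/5196 = -619 - 8845/5196 = -3225169/5196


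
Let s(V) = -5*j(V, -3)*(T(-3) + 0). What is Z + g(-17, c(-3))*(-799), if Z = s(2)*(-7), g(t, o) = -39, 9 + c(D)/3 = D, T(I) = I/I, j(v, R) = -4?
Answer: 31021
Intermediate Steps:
T(I) = 1
c(D) = -27 + 3*D
s(V) = 20 (s(V) = -(-20)*(1 + 0) = -(-20) = -5*(-4) = 20)
Z = -140 (Z = 20*(-7) = -140)
Z + g(-17, c(-3))*(-799) = -140 - 39*(-799) = -140 + 31161 = 31021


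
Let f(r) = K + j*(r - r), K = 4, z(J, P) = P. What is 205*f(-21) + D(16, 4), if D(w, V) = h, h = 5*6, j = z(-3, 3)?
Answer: 850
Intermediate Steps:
j = 3
h = 30
D(w, V) = 30
f(r) = 4 (f(r) = 4 + 3*(r - r) = 4 + 3*0 = 4 + 0 = 4)
205*f(-21) + D(16, 4) = 205*4 + 30 = 820 + 30 = 850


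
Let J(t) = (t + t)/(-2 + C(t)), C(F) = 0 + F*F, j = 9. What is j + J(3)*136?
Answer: 879/7 ≈ 125.57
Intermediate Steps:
C(F) = F² (C(F) = 0 + F² = F²)
J(t) = 2*t/(-2 + t²) (J(t) = (t + t)/(-2 + t²) = (2*t)/(-2 + t²) = 2*t/(-2 + t²))
j + J(3)*136 = 9 + (2*3/(-2 + 3²))*136 = 9 + (2*3/(-2 + 9))*136 = 9 + (2*3/7)*136 = 9 + (2*3*(⅐))*136 = 9 + (6/7)*136 = 9 + 816/7 = 879/7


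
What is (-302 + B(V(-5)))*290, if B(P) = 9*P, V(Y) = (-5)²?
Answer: -22330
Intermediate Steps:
V(Y) = 25
(-302 + B(V(-5)))*290 = (-302 + 9*25)*290 = (-302 + 225)*290 = -77*290 = -22330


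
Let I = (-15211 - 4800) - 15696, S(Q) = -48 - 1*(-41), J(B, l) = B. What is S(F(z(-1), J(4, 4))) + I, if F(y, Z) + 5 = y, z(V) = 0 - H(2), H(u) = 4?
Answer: -35714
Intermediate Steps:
z(V) = -4 (z(V) = 0 - 1*4 = 0 - 4 = -4)
F(y, Z) = -5 + y
S(Q) = -7 (S(Q) = -48 + 41 = -7)
I = -35707 (I = -20011 - 15696 = -35707)
S(F(z(-1), J(4, 4))) + I = -7 - 35707 = -35714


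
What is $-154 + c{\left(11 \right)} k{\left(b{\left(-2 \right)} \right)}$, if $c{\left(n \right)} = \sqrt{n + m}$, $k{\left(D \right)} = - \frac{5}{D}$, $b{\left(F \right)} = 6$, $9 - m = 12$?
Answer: $-154 - \frac{5 \sqrt{2}}{3} \approx -156.36$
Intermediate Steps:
$m = -3$ ($m = 9 - 12 = -3$)
$c{\left(n \right)} = \sqrt{-3 + n}$ ($c{\left(n \right)} = \sqrt{n - 3} = \sqrt{-3 + n}$)
$-154 + c{\left(11 \right)} k{\left(b{\left(-2 \right)} \right)} = -154 + \sqrt{-3 + 11} \left(- \frac{5}{6}\right) = -154 + \sqrt{8} \left(\left(-5\right) \frac{1}{6}\right) = -154 + 2 \sqrt{2} \left(- \frac{5}{6}\right) = -154 - \frac{5 \sqrt{2}}{3}$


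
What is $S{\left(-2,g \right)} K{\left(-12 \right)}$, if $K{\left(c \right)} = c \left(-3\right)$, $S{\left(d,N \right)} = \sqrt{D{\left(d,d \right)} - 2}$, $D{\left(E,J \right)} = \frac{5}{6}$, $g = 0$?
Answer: $6 i \sqrt{42} \approx 38.884 i$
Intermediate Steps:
$D{\left(E,J \right)} = \frac{5}{6}$ ($D{\left(E,J \right)} = 5 \cdot \frac{1}{6} = \frac{5}{6}$)
$S{\left(d,N \right)} = \frac{i \sqrt{42}}{6}$ ($S{\left(d,N \right)} = \sqrt{\frac{5}{6} - 2} = \sqrt{- \frac{7}{6}} = \frac{i \sqrt{42}}{6}$)
$K{\left(c \right)} = - 3 c$
$S{\left(-2,g \right)} K{\left(-12 \right)} = \frac{i \sqrt{42}}{6} \left(\left(-3\right) \left(-12\right)\right) = \frac{i \sqrt{42}}{6} \cdot 36 = 6 i \sqrt{42}$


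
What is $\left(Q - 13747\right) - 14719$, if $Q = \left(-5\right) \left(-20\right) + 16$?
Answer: $-28350$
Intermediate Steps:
$Q = 116$ ($Q = 100 + 16 = 116$)
$\left(Q - 13747\right) - 14719 = \left(116 - 13747\right) - 14719 = -13631 + \left(-15755 + 1036\right) = -13631 - 14719 = -28350$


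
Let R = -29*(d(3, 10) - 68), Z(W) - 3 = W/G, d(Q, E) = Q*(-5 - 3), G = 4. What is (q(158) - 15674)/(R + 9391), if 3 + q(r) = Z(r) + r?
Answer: -30953/24118 ≈ -1.2834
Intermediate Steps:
d(Q, E) = -8*Q (d(Q, E) = Q*(-8) = -8*Q)
Z(W) = 3 + W/4
q(r) = 5*r/4 (q(r) = -3 + ((3 + r/4) + r) = -3 + (3 + 5*r/4) = 5*r/4)
R = 2668 (R = -29*(-8*3 - 68) = -29*(-24 - 68) = -29*(-92) = 2668)
(q(158) - 15674)/(R + 9391) = ((5/4)*158 - 15674)/(2668 + 9391) = (395/2 - 15674)/12059 = -30953/2*1/12059 = -30953/24118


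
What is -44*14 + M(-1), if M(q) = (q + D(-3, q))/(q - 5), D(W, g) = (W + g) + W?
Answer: -1844/3 ≈ -614.67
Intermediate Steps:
D(W, g) = g + 2*W
M(q) = (-6 + 2*q)/(-5 + q) (M(q) = (q + (q + 2*(-3)))/(q - 5) = (q + (q - 6))/(-5 + q) = (q + (-6 + q))/(-5 + q) = (-6 + 2*q)/(-5 + q))
-44*14 + M(-1) = -44*14 + 2*(-3 - 1)/(-5 - 1) = -616 + 2*(-4)/(-6) = -616 + 2*(-⅙)*(-4) = -616 + 4/3 = -1844/3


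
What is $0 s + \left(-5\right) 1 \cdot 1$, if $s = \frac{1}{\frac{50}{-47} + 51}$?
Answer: $-5$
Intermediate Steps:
$s = \frac{47}{2347}$ ($s = \frac{1}{50 \left(- \frac{1}{47}\right) + 51} = \frac{1}{- \frac{50}{47} + 51} = \frac{1}{\frac{2347}{47}} = \frac{47}{2347} \approx 0.020026$)
$0 s + \left(-5\right) 1 \cdot 1 = 0 \cdot \frac{47}{2347} + \left(-5\right) 1 \cdot 1 = 0 - 5 = -5$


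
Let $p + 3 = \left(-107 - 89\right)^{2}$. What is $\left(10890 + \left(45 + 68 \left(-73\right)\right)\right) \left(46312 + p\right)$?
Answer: $505892975$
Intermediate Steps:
$p = 38413$ ($p = -3 + \left(-107 - 89\right)^{2} = -3 + \left(-196\right)^{2} = -3 + 38416 = 38413$)
$\left(10890 + \left(45 + 68 \left(-73\right)\right)\right) \left(46312 + p\right) = \left(10890 + \left(45 + 68 \left(-73\right)\right)\right) \left(46312 + 38413\right) = \left(10890 + \left(45 - 4964\right)\right) 84725 = \left(10890 - 4919\right) 84725 = 5971 \cdot 84725 = 505892975$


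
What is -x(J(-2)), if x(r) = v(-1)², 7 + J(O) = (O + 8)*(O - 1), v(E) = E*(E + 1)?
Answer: 0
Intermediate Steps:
v(E) = E*(1 + E)
J(O) = -7 + (-1 + O)*(8 + O) (J(O) = -7 + (O + 8)*(O - 1) = -7 + (8 + O)*(-1 + O) = -7 + (-1 + O)*(8 + O))
x(r) = 0 (x(r) = (-(1 - 1))² = (-1*0)² = 0² = 0)
-x(J(-2)) = -1*0 = 0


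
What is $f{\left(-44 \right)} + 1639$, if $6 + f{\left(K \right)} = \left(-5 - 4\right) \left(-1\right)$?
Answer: $1642$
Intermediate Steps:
$f{\left(K \right)} = 3$ ($f{\left(K \right)} = -6 + \left(-5 - 4\right) \left(-1\right) = -6 - -9 = -6 + 9 = 3$)
$f{\left(-44 \right)} + 1639 = 3 + 1639 = 1642$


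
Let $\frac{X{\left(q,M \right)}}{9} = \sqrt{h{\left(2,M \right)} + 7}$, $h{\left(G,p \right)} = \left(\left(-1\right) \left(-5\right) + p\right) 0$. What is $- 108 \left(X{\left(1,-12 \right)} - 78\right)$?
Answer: $8424 - 972 \sqrt{7} \approx 5852.3$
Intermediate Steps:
$h{\left(G,p \right)} = 0$ ($h{\left(G,p \right)} = \left(5 + p\right) 0 = 0$)
$X{\left(q,M \right)} = 9 \sqrt{7}$ ($X{\left(q,M \right)} = 9 \sqrt{0 + 7} = 9 \sqrt{7}$)
$- 108 \left(X{\left(1,-12 \right)} - 78\right) = - 108 \left(9 \sqrt{7} - 78\right) = - 108 \left(-78 + 9 \sqrt{7}\right) = 8424 - 972 \sqrt{7}$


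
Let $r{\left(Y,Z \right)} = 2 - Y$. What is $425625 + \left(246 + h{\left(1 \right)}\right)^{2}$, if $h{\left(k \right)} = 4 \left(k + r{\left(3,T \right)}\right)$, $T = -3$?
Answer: $486141$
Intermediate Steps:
$h{\left(k \right)} = -4 + 4 k$ ($h{\left(k \right)} = 4 \left(k + \left(2 - 3\right)\right) = 4 \left(k - 1\right) = 4 \left(-1 + k\right) = -4 + 4 k$)
$425625 + \left(246 + h{\left(1 \right)}\right)^{2} = 425625 + \left(246 + \left(-4 + 4 \cdot 1\right)\right)^{2} = 425625 + \left(246 + \left(-4 + 4\right)\right)^{2} = 425625 + \left(246 + 0\right)^{2} = 425625 + 246^{2} = 425625 + 60516 = 486141$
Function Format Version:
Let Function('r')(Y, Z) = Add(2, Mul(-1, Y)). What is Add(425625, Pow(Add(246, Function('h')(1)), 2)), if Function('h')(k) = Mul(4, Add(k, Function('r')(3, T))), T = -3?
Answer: 486141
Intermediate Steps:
Function('h')(k) = Add(-4, Mul(4, k)) (Function('h')(k) = Mul(4, Add(k, Add(2, Mul(-1, 3)))) = Mul(4, Add(k, Add(2, -3))) = Mul(4, Add(k, -1)) = Mul(4, Add(-1, k)) = Add(-4, Mul(4, k)))
Add(425625, Pow(Add(246, Function('h')(1)), 2)) = Add(425625, Pow(Add(246, Add(-4, Mul(4, 1))), 2)) = Add(425625, Pow(Add(246, Add(-4, 4)), 2)) = Add(425625, Pow(Add(246, 0), 2)) = Add(425625, Pow(246, 2)) = Add(425625, 60516) = 486141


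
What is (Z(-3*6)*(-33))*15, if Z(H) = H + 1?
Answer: 8415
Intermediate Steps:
Z(H) = 1 + H
(Z(-3*6)*(-33))*15 = ((1 - 3*6)*(-33))*15 = ((1 - 18)*(-33))*15 = -17*(-33)*15 = 561*15 = 8415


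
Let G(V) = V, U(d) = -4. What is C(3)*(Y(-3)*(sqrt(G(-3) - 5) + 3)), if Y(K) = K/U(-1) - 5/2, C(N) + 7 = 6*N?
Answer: -231/4 - 77*I*sqrt(2)/2 ≈ -57.75 - 54.447*I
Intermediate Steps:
C(N) = -7 + 6*N
Y(K) = -5/2 - K/4 (Y(K) = K/(-4) - 5/2 = K*(-1/4) - 5*1/2 = -K/4 - 5/2 = -5/2 - K/4)
C(3)*(Y(-3)*(sqrt(G(-3) - 5) + 3)) = (-7 + 6*3)*((-5/2 - 1/4*(-3))*(sqrt(-3 - 5) + 3)) = (-7 + 18)*((-5/2 + 3/4)*(sqrt(-8) + 3)) = 11*(-7*(2*I*sqrt(2) + 3)/4) = 11*(-7*(3 + 2*I*sqrt(2))/4) = 11*(-21/4 - 7*I*sqrt(2)/2) = -231/4 - 77*I*sqrt(2)/2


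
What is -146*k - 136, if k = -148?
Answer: 21472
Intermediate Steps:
-146*k - 136 = -146*(-148) - 136 = 21608 - 136 = 21472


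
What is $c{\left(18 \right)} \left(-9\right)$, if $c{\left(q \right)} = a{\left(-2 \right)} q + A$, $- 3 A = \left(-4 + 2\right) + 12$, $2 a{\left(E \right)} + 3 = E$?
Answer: $435$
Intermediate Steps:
$a{\left(E \right)} = - \frac{3}{2} + \frac{E}{2}$
$A = - \frac{10}{3}$ ($A = - \frac{\left(-4 + 2\right) + 12}{3} = - \frac{-2 + 12}{3} = \left(- \frac{1}{3}\right) 10 = - \frac{10}{3} \approx -3.3333$)
$c{\left(q \right)} = - \frac{10}{3} - \frac{5 q}{2}$ ($c{\left(q \right)} = \left(- \frac{3}{2} + \frac{1}{2} \left(-2\right)\right) q - \frac{10}{3} = \left(- \frac{3}{2} - 1\right) q - \frac{10}{3} = - \frac{5 q}{2} - \frac{10}{3} = - \frac{10}{3} - \frac{5 q}{2}$)
$c{\left(18 \right)} \left(-9\right) = \left(- \frac{10}{3} - 45\right) \left(-9\right) = \left(- \frac{145}{3}\right) \left(-9\right) = 435$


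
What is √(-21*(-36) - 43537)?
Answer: I*√42781 ≈ 206.84*I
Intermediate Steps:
√(-21*(-36) - 43537) = √(756 - 43537) = √(-42781) = I*√42781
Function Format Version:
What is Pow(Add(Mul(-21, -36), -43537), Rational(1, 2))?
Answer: Mul(I, Pow(42781, Rational(1, 2))) ≈ Mul(206.84, I)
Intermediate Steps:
Pow(Add(Mul(-21, -36), -43537), Rational(1, 2)) = Pow(Add(756, -43537), Rational(1, 2)) = Pow(-42781, Rational(1, 2)) = Mul(I, Pow(42781, Rational(1, 2)))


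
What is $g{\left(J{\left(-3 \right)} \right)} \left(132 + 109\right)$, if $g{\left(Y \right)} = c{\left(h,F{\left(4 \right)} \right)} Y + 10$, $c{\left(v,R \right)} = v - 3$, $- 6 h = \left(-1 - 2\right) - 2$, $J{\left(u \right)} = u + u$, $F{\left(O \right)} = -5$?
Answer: $5543$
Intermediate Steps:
$J{\left(u \right)} = 2 u$
$h = \frac{5}{6}$ ($h = - \frac{\left(-1 - 2\right) - 2}{6} = - \frac{-3 - 2}{6} = \left(- \frac{1}{6}\right) \left(-5\right) = \frac{5}{6} \approx 0.83333$)
$c{\left(v,R \right)} = -3 + v$ ($c{\left(v,R \right)} = v - 3 = -3 + v$)
$g{\left(Y \right)} = 10 - \frac{13 Y}{6}$ ($g{\left(Y \right)} = \left(-3 + \frac{5}{6}\right) Y + 10 = - \frac{13 Y}{6} + 10 = 10 - \frac{13 Y}{6}$)
$g{\left(J{\left(-3 \right)} \right)} \left(132 + 109\right) = \left(10 - \frac{13 \cdot 2 \left(-3\right)}{6}\right) \left(132 + 109\right) = \left(10 - -13\right) 241 = \left(10 + 13\right) 241 = 23 \cdot 241 = 5543$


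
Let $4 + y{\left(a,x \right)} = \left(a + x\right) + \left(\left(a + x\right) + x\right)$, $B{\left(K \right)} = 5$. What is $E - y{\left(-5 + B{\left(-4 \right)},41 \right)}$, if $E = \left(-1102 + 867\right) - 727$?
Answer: $-1081$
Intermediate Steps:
$E = -962$ ($E = -235 - 727 = -962$)
$y{\left(a,x \right)} = -4 + 2 a + 3 x$ ($y{\left(a,x \right)} = -4 + \left(\left(a + x\right) + \left(\left(a + x\right) + x\right)\right) = -4 + \left(\left(a + x\right) + \left(a + 2 x\right)\right) = -4 + \left(2 a + 3 x\right) = -4 + 2 a + 3 x$)
$E - y{\left(-5 + B{\left(-4 \right)},41 \right)} = -962 - \left(-4 + 2 \left(-5 + 5\right) + 3 \cdot 41\right) = -962 - \left(-4 + 2 \cdot 0 + 123\right) = -962 - \left(-4 + 0 + 123\right) = -962 - 119 = -1081$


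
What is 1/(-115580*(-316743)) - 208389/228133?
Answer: -7628945396952527/8351756572060020 ≈ -0.91345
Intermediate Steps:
1/(-115580*(-316743)) - 208389/228133 = -1/115580*(-1/316743) - 208389*1/228133 = 1/36609155940 - 208389/228133 = -7628945396952527/8351756572060020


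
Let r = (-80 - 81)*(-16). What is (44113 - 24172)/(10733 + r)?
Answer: 19941/13309 ≈ 1.4983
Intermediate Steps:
r = 2576 (r = -161*(-16) = 2576)
(44113 - 24172)/(10733 + r) = (44113 - 24172)/(10733 + 2576) = 19941/13309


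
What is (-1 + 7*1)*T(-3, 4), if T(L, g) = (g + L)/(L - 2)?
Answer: -6/5 ≈ -1.2000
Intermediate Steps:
T(L, g) = (L + g)/(-2 + L)
(-1 + 7*1)*T(-3, 4) = (-1 + 7*1)*((-3 + 4)/(-2 - 3)) = (-1 + 7)*(1/(-5)) = 6*(-1/5*1) = 6*(-1/5) = -6/5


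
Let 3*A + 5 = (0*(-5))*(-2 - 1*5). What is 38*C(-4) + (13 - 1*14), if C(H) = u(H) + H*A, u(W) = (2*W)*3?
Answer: -1979/3 ≈ -659.67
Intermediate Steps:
u(W) = 6*W
A = -5/3 (A = -5/3 + ((0*(-5))*(-2 - 1*5))/3 = -5/3 + (0*(-2 - 5))/3 = -5/3 + (0*(-7))/3 = -5/3 + (⅓)*0 = -5/3 + 0 = -5/3 ≈ -1.6667)
C(H) = 13*H/3 (C(H) = 6*H + H*(-5/3) = 6*H - 5*H/3 = 13*H/3)
38*C(-4) + (13 - 1*14) = 38*((13/3)*(-4)) + (13 - 1*14) = 38*(-52/3) + (13 - 14) = -1976/3 - 1 = -1979/3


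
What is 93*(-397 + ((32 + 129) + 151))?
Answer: -7905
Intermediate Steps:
93*(-397 + ((32 + 129) + 151)) = 93*(-397 + (161 + 151)) = 93*(-397 + 312) = 93*(-85) = -7905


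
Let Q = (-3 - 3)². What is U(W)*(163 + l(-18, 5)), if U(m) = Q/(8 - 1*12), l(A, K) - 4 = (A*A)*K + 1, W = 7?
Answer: -16092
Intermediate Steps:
l(A, K) = 5 + K*A² (l(A, K) = 4 + ((A*A)*K + 1) = 4 + (A²*K + 1) = 4 + (K*A² + 1) = 4 + (1 + K*A²) = 5 + K*A²)
Q = 36 (Q = (-6)² = 36)
U(m) = -9 (U(m) = 36/(8 - 1*12) = 36/(8 - 12) = 36/(-4) = 36*(-¼) = -9)
U(W)*(163 + l(-18, 5)) = -9*(163 + (5 + 5*(-18)²)) = -9*(163 + (5 + 5*324)) = -9*(163 + (5 + 1620)) = -9*(163 + 1625) = -9*1788 = -16092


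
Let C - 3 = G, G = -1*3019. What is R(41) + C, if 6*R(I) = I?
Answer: -18055/6 ≈ -3009.2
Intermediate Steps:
G = -3019
R(I) = I/6
C = -3016 (C = 3 - 3019 = -3016)
R(41) + C = (1/6)*41 - 3016 = 41/6 - 3016 = -18055/6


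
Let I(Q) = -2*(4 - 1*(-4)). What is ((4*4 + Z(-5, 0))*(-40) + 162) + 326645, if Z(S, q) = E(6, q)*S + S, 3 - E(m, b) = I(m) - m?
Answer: 331367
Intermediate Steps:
I(Q) = -16 (I(Q) = -2*(4 + 4) = -2*8 = -16)
E(m, b) = 19 + m (E(m, b) = 3 - (-16 - m) = 3 + (16 + m) = 19 + m)
Z(S, q) = 26*S (Z(S, q) = (19 + 6)*S + S = 25*S + S = 26*S)
((4*4 + Z(-5, 0))*(-40) + 162) + 326645 = ((4*4 + 26*(-5))*(-40) + 162) + 326645 = ((16 - 130)*(-40) + 162) + 326645 = (-114*(-40) + 162) + 326645 = (4560 + 162) + 326645 = 4722 + 326645 = 331367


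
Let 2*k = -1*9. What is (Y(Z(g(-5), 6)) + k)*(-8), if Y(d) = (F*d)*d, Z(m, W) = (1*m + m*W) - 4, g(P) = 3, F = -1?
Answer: 2348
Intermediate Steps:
Z(m, W) = -4 + m + W*m (Z(m, W) = (m + W*m) - 4 = -4 + m + W*m)
Y(d) = -d**2 (Y(d) = (-d)*d = -d**2)
k = -9/2 (k = (-1*9)/2 = (1/2)*(-9) = -9/2 ≈ -4.5000)
(Y(Z(g(-5), 6)) + k)*(-8) = (-(-4 + 3 + 6*3)**2 - 9/2)*(-8) = (-(-4 + 3 + 18)**2 - 9/2)*(-8) = (-1*17**2 - 9/2)*(-8) = (-1*289 - 9/2)*(-8) = (-289 - 9/2)*(-8) = -587/2*(-8) = 2348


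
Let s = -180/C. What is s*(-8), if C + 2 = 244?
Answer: 720/121 ≈ 5.9504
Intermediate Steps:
C = 242 (C = -2 + 244 = 242)
s = -90/121 (s = -180/242 = -180*1/242 = -90/121 ≈ -0.74380)
s*(-8) = -90/121*(-8) = 720/121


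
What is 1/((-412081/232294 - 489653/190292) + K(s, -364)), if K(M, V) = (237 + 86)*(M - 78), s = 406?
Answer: 22101844924/2341461779042439 ≈ 9.4393e-6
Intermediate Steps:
K(M, V) = -25194 + 323*M (K(M, V) = 323*(-78 + M) = -25194 + 323*M)
1/((-412081/232294 - 489653/190292) + K(s, -364)) = 1/((-412081/232294 - 489653/190292) + (-25194 + 323*406)) = 1/((-412081*1/232294 - 489653*1/190292) + (-25194 + 131138)) = 1/((-412081/232294 - 489653/190292) + 105944) = 1/(-96079585817/22101844924 + 105944) = 1/(2341461779042439/22101844924) = 22101844924/2341461779042439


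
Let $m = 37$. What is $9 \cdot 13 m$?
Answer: $4329$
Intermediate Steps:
$9 \cdot 13 m = 9 \cdot 13 \cdot 37 = 117 \cdot 37 = 4329$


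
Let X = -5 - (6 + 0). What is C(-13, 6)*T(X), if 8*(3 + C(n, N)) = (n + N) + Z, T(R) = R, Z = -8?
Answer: 429/8 ≈ 53.625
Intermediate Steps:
X = -11 (X = -5 - 1*6 = -5 - 6 = -11)
C(n, N) = -4 + N/8 + n/8 (C(n, N) = -3 + ((n + N) - 8)/8 = -3 + ((N + n) - 8)/8 = -3 + (-8 + N + n)/8 = -3 + (-1 + N/8 + n/8) = -4 + N/8 + n/8)
C(-13, 6)*T(X) = (-4 + (⅛)*6 + (⅛)*(-13))*(-11) = (-4 + ¾ - 13/8)*(-11) = -39/8*(-11) = 429/8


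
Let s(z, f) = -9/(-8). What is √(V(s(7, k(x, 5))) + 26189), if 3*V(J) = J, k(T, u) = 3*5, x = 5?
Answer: √419030/4 ≈ 161.83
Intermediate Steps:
k(T, u) = 15
s(z, f) = 9/8 (s(z, f) = -9*(-⅛) = 9/8)
V(J) = J/3
√(V(s(7, k(x, 5))) + 26189) = √((⅓)*(9/8) + 26189) = √(3/8 + 26189) = √(209515/8) = √419030/4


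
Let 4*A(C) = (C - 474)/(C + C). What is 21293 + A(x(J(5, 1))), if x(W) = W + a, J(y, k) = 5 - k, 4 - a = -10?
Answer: 127739/6 ≈ 21290.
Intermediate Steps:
a = 14 (a = 4 - 1*(-10) = 4 + 10 = 14)
x(W) = 14 + W (x(W) = W + 14 = 14 + W)
A(C) = (-474 + C)/(8*C) (A(C) = ((C - 474)/(C + C))/4 = ((-474 + C)/((2*C)))/4 = ((-474 + C)*(1/(2*C)))/4 = ((-474 + C)/(2*C))/4 = (-474 + C)/(8*C))
21293 + A(x(J(5, 1))) = 21293 + (-474 + (14 + (5 - 1*1)))/(8*(14 + (5 - 1*1))) = 21293 + (-474 + (14 + (5 - 1)))/(8*(14 + (5 - 1))) = 21293 + (-474 + (14 + 4))/(8*(14 + 4)) = 21293 + (⅛)*(-474 + 18)/18 = 21293 + (⅛)*(1/18)*(-456) = 21293 - 19/6 = 127739/6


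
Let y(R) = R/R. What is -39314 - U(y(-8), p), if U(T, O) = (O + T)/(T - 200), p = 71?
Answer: -7823414/199 ≈ -39314.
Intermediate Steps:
y(R) = 1
U(T, O) = (O + T)/(-200 + T)
-39314 - U(y(-8), p) = -39314 - (71 + 1)/(-200 + 1) = -39314 - 72/(-199) = -39314 - (-1)*72/199 = -39314 - 1*(-72/199) = -39314 + 72/199 = -7823414/199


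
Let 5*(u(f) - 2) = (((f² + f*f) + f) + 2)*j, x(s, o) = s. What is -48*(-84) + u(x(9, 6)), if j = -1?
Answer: 19997/5 ≈ 3999.4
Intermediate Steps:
u(f) = 8/5 - 2*f²/5 - f/5 (u(f) = 2 + ((((f² + f*f) + f) + 2)*(-1))/5 = 2 + ((((f² + f²) + f) + 2)*(-1))/5 = 2 + (((2*f² + f) + 2)*(-1))/5 = 2 + (((f + 2*f²) + 2)*(-1))/5 = 2 + ((2 + f + 2*f²)*(-1))/5 = 2 + (-2 - f - 2*f²)/5 = 2 + (-⅖ - 2*f²/5 - f/5) = 8/5 - 2*f²/5 - f/5)
-48*(-84) + u(x(9, 6)) = -48*(-84) + (8/5 - ⅖*9² - ⅕*9) = 4032 + (8/5 - ⅖*81 - 9/5) = 4032 + (8/5 - 162/5 - 9/5) = 4032 - 163/5 = 19997/5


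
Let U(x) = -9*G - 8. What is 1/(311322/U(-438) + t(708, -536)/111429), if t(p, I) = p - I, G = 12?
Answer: -6462882/17345077417 ≈ -0.00037261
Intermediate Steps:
U(x) = -116 (U(x) = -9*12 - 8 = -108 - 8 = -116)
1/(311322/U(-438) + t(708, -536)/111429) = 1/(311322/(-116) + (708 - 1*(-536))/111429) = 1/(311322*(-1/116) + (708 + 536)*(1/111429)) = 1/(-155661/58 + 1244*(1/111429)) = 1/(-155661/58 + 1244/111429) = 1/(-17345077417/6462882) = -6462882/17345077417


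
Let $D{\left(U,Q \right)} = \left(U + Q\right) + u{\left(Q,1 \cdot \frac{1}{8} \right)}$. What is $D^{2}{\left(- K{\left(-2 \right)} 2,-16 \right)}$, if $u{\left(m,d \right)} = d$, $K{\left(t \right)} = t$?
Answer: $\frac{9025}{64} \approx 141.02$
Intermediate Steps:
$D{\left(U,Q \right)} = \frac{1}{8} + Q + U$ ($D{\left(U,Q \right)} = \left(U + Q\right) + 1 \cdot \frac{1}{8} = \left(Q + U\right) + 1 \cdot \frac{1}{8} = \left(Q + U\right) + \frac{1}{8} = \frac{1}{8} + Q + U$)
$D^{2}{\left(- K{\left(-2 \right)} 2,-16 \right)} = \left(\frac{1}{8} - 16 + \left(-1\right) \left(-2\right) 2\right)^{2} = \left(\frac{1}{8} - 16 + 2 \cdot 2\right)^{2} = \left(\frac{1}{8} - 16 + 4\right)^{2} = \left(- \frac{95}{8}\right)^{2} = \frac{9025}{64}$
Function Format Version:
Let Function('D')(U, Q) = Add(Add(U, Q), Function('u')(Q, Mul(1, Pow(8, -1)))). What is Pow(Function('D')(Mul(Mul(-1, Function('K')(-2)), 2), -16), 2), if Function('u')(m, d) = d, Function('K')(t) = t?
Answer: Rational(9025, 64) ≈ 141.02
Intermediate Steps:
Function('D')(U, Q) = Add(Rational(1, 8), Q, U) (Function('D')(U, Q) = Add(Add(U, Q), Mul(1, Pow(8, -1))) = Add(Add(Q, U), Mul(1, Rational(1, 8))) = Add(Add(Q, U), Rational(1, 8)) = Add(Rational(1, 8), Q, U))
Pow(Function('D')(Mul(Mul(-1, Function('K')(-2)), 2), -16), 2) = Pow(Add(Rational(1, 8), -16, Mul(Mul(-1, -2), 2)), 2) = Pow(Add(Rational(1, 8), -16, Mul(2, 2)), 2) = Pow(Add(Rational(1, 8), -16, 4), 2) = Pow(Rational(-95, 8), 2) = Rational(9025, 64)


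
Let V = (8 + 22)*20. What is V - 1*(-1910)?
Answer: 2510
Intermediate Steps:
V = 600 (V = 30*20 = 600)
V - 1*(-1910) = 600 - 1*(-1910) = 600 + 1910 = 2510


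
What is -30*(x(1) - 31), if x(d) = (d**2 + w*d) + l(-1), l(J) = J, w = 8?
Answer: 690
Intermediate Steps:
x(d) = -1 + d**2 + 8*d (x(d) = (d**2 + 8*d) - 1 = -1 + d**2 + 8*d)
-30*(x(1) - 31) = -30*((-1 + 1**2 + 8*1) - 31) = -30*((-1 + 1 + 8) - 31) = -30*(8 - 31) = -30*(-23) = 690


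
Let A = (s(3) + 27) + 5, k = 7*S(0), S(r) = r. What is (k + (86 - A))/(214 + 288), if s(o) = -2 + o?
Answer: 53/502 ≈ 0.10558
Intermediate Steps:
k = 0 (k = 7*0 = 0)
A = 33 (A = ((-2 + 3) + 27) + 5 = (1 + 27) + 5 = 28 + 5 = 33)
(k + (86 - A))/(214 + 288) = (0 + (86 - 1*33))/(214 + 288) = (0 + (86 - 33))/502 = (0 + 53)/502 = (1/502)*53 = 53/502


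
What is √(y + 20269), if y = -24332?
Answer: I*√4063 ≈ 63.742*I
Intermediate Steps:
√(y + 20269) = √(-24332 + 20269) = √(-4063) = I*√4063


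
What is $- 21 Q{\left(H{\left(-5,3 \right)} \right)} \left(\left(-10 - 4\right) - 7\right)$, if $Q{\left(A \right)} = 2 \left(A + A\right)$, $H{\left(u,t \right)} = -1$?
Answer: $-1764$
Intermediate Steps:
$Q{\left(A \right)} = 4 A$ ($Q{\left(A \right)} = 2 \cdot 2 A = 4 A$)
$- 21 Q{\left(H{\left(-5,3 \right)} \right)} \left(\left(-10 - 4\right) - 7\right) = - 21 \cdot 4 \left(-1\right) \left(\left(-10 - 4\right) - 7\right) = \left(-21\right) \left(-4\right) \left(-14 - 7\right) = 84 \left(-21\right) = -1764$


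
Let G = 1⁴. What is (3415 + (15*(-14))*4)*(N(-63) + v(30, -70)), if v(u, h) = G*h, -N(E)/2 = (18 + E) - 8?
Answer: 92700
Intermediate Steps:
N(E) = -20 - 2*E (N(E) = -2*((18 + E) - 8) = -2*(10 + E) = -20 - 2*E)
G = 1
v(u, h) = h (v(u, h) = 1*h = h)
(3415 + (15*(-14))*4)*(N(-63) + v(30, -70)) = (3415 + (15*(-14))*4)*((-20 - 2*(-63)) - 70) = (3415 - 210*4)*((-20 + 126) - 70) = (3415 - 840)*(106 - 70) = 2575*36 = 92700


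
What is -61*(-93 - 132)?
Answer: 13725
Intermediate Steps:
-61*(-93 - 132) = -61*(-225) = 13725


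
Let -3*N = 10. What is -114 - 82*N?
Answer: 478/3 ≈ 159.33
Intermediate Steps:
N = -10/3 (N = -⅓*10 = -10/3 ≈ -3.3333)
-114 - 82*N = -114 - 82*(-10/3) = -114 + 820/3 = 478/3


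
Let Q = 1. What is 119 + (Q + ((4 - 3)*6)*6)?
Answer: 156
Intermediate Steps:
119 + (Q + ((4 - 3)*6)*6) = 119 + (1 + ((4 - 3)*6)*6) = 119 + (1 + (1*6)*6) = 119 + (1 + 6*6) = 119 + (1 + 36) = 119 + 37 = 156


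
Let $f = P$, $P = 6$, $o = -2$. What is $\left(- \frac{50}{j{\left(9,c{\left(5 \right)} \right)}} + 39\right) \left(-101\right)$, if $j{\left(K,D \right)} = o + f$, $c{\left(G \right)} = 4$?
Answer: $- \frac{5353}{2} \approx -2676.5$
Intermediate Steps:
$f = 6$
$j{\left(K,D \right)} = 4$ ($j{\left(K,D \right)} = -2 + 6 = 4$)
$\left(- \frac{50}{j{\left(9,c{\left(5 \right)} \right)}} + 39\right) \left(-101\right) = \left(- \frac{50}{4} + 39\right) \left(-101\right) = \left(\left(-50\right) \frac{1}{4} + 39\right) \left(-101\right) = \left(- \frac{25}{2} + 39\right) \left(-101\right) = \frac{53}{2} \left(-101\right) = - \frac{5353}{2}$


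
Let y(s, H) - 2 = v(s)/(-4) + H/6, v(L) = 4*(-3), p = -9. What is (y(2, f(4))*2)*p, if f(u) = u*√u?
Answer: -114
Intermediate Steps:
f(u) = u^(3/2)
v(L) = -12
y(s, H) = 5 + H/6 (y(s, H) = 2 + (-12/(-4) + H/6) = 2 + (-12*(-¼) + H*(⅙)) = 2 + (3 + H/6) = 5 + H/6)
(y(2, f(4))*2)*p = ((5 + 4^(3/2)/6)*2)*(-9) = ((5 + (⅙)*8)*2)*(-9) = ((5 + 4/3)*2)*(-9) = ((19/3)*2)*(-9) = (38/3)*(-9) = -114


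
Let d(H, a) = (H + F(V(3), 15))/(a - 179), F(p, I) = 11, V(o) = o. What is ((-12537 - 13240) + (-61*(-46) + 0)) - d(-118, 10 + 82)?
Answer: -1998584/87 ≈ -22972.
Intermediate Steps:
d(H, a) = (11 + H)/(-179 + a) (d(H, a) = (H + 11)/(a - 179) = (11 + H)/(-179 + a))
((-12537 - 13240) + (-61*(-46) + 0)) - d(-118, 10 + 82) = ((-12537 - 13240) + (-61*(-46) + 0)) - (11 - 118)/(-179 + (10 + 82)) = (-25777 + (2806 + 0)) - (-107)/(-179 + 92) = (-25777 + 2806) - (-107)/(-87) = -22971 - (-1)*(-107)/87 = -22971 - 1*107/87 = -22971 - 107/87 = -1998584/87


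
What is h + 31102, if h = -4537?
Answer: 26565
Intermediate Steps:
h + 31102 = -4537 + 31102 = 26565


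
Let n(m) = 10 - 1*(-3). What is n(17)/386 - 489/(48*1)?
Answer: -31355/3088 ≈ -10.154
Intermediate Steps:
n(m) = 13 (n(m) = 10 + 3 = 13)
n(17)/386 - 489/(48*1) = 13/386 - 489/(48*1) = 13*(1/386) - 489/48 = 13/386 - 489*1/48 = 13/386 - 163/16 = -31355/3088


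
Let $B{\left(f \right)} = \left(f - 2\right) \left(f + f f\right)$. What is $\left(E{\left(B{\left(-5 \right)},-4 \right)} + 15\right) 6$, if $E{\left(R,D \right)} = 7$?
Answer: $132$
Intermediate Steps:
$B{\left(f \right)} = \left(-2 + f\right) \left(f + f^{2}\right)$
$\left(E{\left(B{\left(-5 \right)},-4 \right)} + 15\right) 6 = \left(7 + 15\right) 6 = 22 \cdot 6 = 132$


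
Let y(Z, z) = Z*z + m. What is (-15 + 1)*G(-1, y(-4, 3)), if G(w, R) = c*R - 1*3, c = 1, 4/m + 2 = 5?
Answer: 574/3 ≈ 191.33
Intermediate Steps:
m = 4/3 (m = 4/(-2 + 5) = 4/3 ≈ 1.3333)
y(Z, z) = 4/3 + Z*z (y(Z, z) = Z*z + 4/3 = 4/3 + Z*z)
G(w, R) = -3 + R (G(w, R) = 1*R - 1*3 = R - 3 = -3 + R)
(-15 + 1)*G(-1, y(-4, 3)) = (-15 + 1)*(-3 + (4/3 - 4*3)) = -14*(-3 + (4/3 - 12)) = -14*(-3 - 32/3) = -14*(-41/3) = 574/3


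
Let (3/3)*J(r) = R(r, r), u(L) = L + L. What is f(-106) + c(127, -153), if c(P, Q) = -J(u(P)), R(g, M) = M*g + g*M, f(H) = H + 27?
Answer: -129111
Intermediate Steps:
u(L) = 2*L
f(H) = 27 + H
R(g, M) = 2*M*g (R(g, M) = M*g + M*g = 2*M*g)
J(r) = 2*r**2 (J(r) = 2*r*r = 2*r**2)
c(P, Q) = -8*P**2 (c(P, Q) = -2*(2*P)**2 = -2*4*P**2 = -8*P**2)
f(-106) + c(127, -153) = (27 - 106) - 8*127**2 = -79 - 8*16129 = -79 - 129032 = -129111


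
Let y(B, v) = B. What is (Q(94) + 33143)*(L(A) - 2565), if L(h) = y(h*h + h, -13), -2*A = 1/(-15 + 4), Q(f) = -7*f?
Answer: -40328080945/484 ≈ -8.3322e+7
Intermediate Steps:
A = 1/22 (A = -1/(2*(-15 + 4)) = -½/(-11) = -½*(-1/11) = 1/22 ≈ 0.045455)
L(h) = h + h² (L(h) = h*h + h = h² + h = h + h²)
(Q(94) + 33143)*(L(A) - 2565) = (-7*94 + 33143)*((1 + 1/22)/22 - 2565) = (-658 + 33143)*((1/22)*(23/22) - 2565) = 32485*(23/484 - 2565) = 32485*(-1241437/484) = -40328080945/484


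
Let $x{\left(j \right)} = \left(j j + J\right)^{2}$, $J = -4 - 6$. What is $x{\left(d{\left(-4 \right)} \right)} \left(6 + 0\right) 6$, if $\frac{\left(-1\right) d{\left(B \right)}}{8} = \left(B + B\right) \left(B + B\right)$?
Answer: $2473712422416$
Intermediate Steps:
$d{\left(B \right)} = - 32 B^{2}$ ($d{\left(B \right)} = - 8 \left(B + B\right) \left(B + B\right) = - 8 \cdot 2 B 2 B = - 8 \cdot 4 B^{2} = - 32 B^{2}$)
$J = -10$ ($J = -4 - 6 = -10$)
$x{\left(j \right)} = \left(-10 + j^{2}\right)^{2}$ ($x{\left(j \right)} = \left(j j - 10\right)^{2} = \left(j^{2} - 10\right)^{2} = \left(-10 + j^{2}\right)^{2}$)
$x{\left(d{\left(-4 \right)} \right)} \left(6 + 0\right) 6 = \left(-10 + \left(- 32 \left(-4\right)^{2}\right)^{2}\right)^{2} \left(6 + 0\right) 6 = \left(-10 + \left(\left(-32\right) 16\right)^{2}\right)^{2} \cdot 6 \cdot 6 = \left(-10 + \left(-512\right)^{2}\right)^{2} \cdot 36 = \left(-10 + 262144\right)^{2} \cdot 36 = 262134^{2} \cdot 36 = 68714233956 \cdot 36 = 2473712422416$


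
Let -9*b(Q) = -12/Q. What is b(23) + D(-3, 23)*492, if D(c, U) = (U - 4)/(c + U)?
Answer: 161273/345 ≈ 467.46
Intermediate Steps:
b(Q) = 4/(3*Q) (b(Q) = -(-4)/(3*Q) = 4/(3*Q))
D(c, U) = (-4 + U)/(U + c)
b(23) + D(-3, 23)*492 = (4/3)/23 + ((-4 + 23)/(23 - 3))*492 = (4/3)*(1/23) + (19/20)*492 = 4/69 + ((1/20)*19)*492 = 4/69 + (19/20)*492 = 4/69 + 2337/5 = 161273/345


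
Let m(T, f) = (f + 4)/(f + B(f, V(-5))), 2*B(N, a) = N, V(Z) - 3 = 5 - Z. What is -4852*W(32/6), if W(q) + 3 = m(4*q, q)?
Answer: 26686/3 ≈ 8895.3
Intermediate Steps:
V(Z) = 8 - Z (V(Z) = 3 + (5 - Z) = 8 - Z)
B(N, a) = N/2
m(T, f) = 2*(4 + f)/(3*f) (m(T, f) = (f + 4)/(f + f/2) = (4 + f)/((3*f/2)) = (4 + f)*(2/(3*f)) = 2*(4 + f)/(3*f))
W(q) = -3 + 2*(4 + q)/(3*q)
-4852*W(32/6) = -4852*(8 - 224/6)/(3*(32/6)) = -4852*(8 - 224/6)/(3*(32*(⅙))) = -4852*(8 - 7*16/3)/(3*16/3) = -4852*3*(8 - 112/3)/(3*16) = -4852*3*(-88)/(3*16*3) = -4852*(-11/6) = 26686/3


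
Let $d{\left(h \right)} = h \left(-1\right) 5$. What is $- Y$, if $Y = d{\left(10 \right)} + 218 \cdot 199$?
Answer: $-43332$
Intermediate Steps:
$d{\left(h \right)} = - 5 h$ ($d{\left(h \right)} = - h 5 = - 5 h$)
$Y = 43332$ ($Y = \left(-5\right) 10 + 218 \cdot 199 = -50 + 43382 = 43332$)
$- Y = \left(-1\right) 43332 = -43332$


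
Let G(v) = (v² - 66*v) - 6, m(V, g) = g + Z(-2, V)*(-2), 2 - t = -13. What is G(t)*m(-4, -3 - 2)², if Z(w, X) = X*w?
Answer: -340011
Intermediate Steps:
t = 15 (t = 2 - 1*(-13) = 2 + 13 = 15)
m(V, g) = g + 4*V (m(V, g) = g + (V*(-2))*(-2) = g - 2*V*(-2) = g + 4*V)
G(v) = -6 + v² - 66*v
G(t)*m(-4, -3 - 2)² = (-6 + 15² - 66*15)*((-3 - 2) + 4*(-4))² = (-6 + 225 - 990)*(-5 - 16)² = -771*(-21)² = -771*441 = -340011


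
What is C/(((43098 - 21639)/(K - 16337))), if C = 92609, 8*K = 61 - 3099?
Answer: -2064162001/28612 ≈ -72143.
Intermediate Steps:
K = -1519/4 (K = (61 - 3099)/8 = (1/8)*(-3038) = -1519/4 ≈ -379.75)
C/(((43098 - 21639)/(K - 16337))) = 92609/(((43098 - 21639)/(-1519/4 - 16337))) = 92609/((21459/(-66867/4))) = 92609/((21459*(-4/66867))) = 92609/(-28612/22289) = 92609*(-22289/28612) = -2064162001/28612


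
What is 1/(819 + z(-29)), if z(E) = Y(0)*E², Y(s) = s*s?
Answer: 1/819 ≈ 0.0012210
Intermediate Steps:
Y(s) = s²
z(E) = 0 (z(E) = 0²*E² = 0*E² = 0)
1/(819 + z(-29)) = 1/(819 + 0) = 1/819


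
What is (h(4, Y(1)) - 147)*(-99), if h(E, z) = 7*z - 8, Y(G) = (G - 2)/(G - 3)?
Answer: 29997/2 ≈ 14999.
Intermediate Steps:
Y(G) = (-2 + G)/(-3 + G)
h(E, z) = -8 + 7*z
(h(4, Y(1)) - 147)*(-99) = ((-8 + 7*((-2 + 1)/(-3 + 1))) - 147)*(-99) = ((-8 + 7*(-1/(-2))) - 147)*(-99) = ((-8 + 7*(-1/2*(-1))) - 147)*(-99) = ((-8 + 7*(1/2)) - 147)*(-99) = ((-8 + 7/2) - 147)*(-99) = (-9/2 - 147)*(-99) = -303/2*(-99) = 29997/2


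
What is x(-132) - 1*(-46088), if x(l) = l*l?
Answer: 63512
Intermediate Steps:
x(l) = l**2
x(-132) - 1*(-46088) = (-132)**2 - 1*(-46088) = 17424 + 46088 = 63512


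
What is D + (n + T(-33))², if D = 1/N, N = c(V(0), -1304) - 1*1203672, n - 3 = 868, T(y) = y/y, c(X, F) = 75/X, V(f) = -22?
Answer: 20135621489834/26480859 ≈ 7.6038e+5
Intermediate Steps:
T(y) = 1
n = 871 (n = 3 + 868 = 871)
N = -26480859/22 (N = 75/(-22) - 1*1203672 = 75*(-1/22) - 1203672 = -75/22 - 1203672 = -26480859/22 ≈ -1.2037e+6)
D = -22/26480859 (D = 1/(-26480859/22) = -22/26480859 ≈ -8.3079e-7)
D + (n + T(-33))² = -22/26480859 + (871 + 1)² = -22/26480859 + 872² = -22/26480859 + 760384 = 20135621489834/26480859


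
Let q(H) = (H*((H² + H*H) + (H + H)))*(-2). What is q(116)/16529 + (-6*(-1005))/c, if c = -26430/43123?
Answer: -148816809915/14562049 ≈ -10220.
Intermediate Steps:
c = -26430/43123 (c = -26430*1/43123 = -26430/43123 ≈ -0.61290)
q(H) = -2*H*(2*H + 2*H²) (q(H) = (H*((H² + H²) + 2*H))*(-2) = (H*(2*H² + 2*H))*(-2) = (H*(2*H + 2*H²))*(-2) = -2*H*(2*H + 2*H²))
q(116)/16529 + (-6*(-1005))/c = (4*116²*(-1 - 1*116))/16529 + (-6*(-1005))/(-26430/43123) = (4*13456*(-1 - 116))*(1/16529) + 6030*(-43123/26430) = (4*13456*(-117))*(1/16529) - 8667723/881 = -6297408*1/16529 - 8667723/881 = -6297408/16529 - 8667723/881 = -148816809915/14562049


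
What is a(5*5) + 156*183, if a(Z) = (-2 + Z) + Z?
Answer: 28596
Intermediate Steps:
a(Z) = -2 + 2*Z
a(5*5) + 156*183 = (-2 + 2*(5*5)) + 156*183 = (-2 + 2*25) + 28548 = (-2 + 50) + 28548 = 48 + 28548 = 28596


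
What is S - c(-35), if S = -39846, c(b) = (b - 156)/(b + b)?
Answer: -2789411/70 ≈ -39849.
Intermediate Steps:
c(b) = (-156 + b)/(2*b) (c(b) = (-156 + b)/((2*b)) = (-156 + b)*(1/(2*b)) = (-156 + b)/(2*b))
S - c(-35) = -39846 - (-156 - 35)/(2*(-35)) = -39846 - (-1)*(-191)/(2*35) = -39846 - 1*191/70 = -39846 - 191/70 = -2789411/70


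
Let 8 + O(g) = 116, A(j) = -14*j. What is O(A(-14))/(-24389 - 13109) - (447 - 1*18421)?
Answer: 336994472/18749 ≈ 17974.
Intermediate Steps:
O(g) = 108 (O(g) = -8 + 116 = 108)
O(A(-14))/(-24389 - 13109) - (447 - 1*18421) = 108/(-24389 - 13109) - (447 - 1*18421) = 108/(-37498) - (447 - 18421) = 108*(-1/37498) - 1*(-17974) = -54/18749 + 17974 = 336994472/18749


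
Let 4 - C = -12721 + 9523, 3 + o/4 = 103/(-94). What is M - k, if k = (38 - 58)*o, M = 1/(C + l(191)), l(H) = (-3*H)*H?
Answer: -1636111447/4993327 ≈ -327.66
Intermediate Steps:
l(H) = -3*H²
o = -770/47 (o = -12 + 4*(103/(-94)) = -12 + 4*(103*(-1/94)) = -12 + 4*(-103/94) = -12 - 206/47 = -770/47 ≈ -16.383)
C = 3202 (C = 4 - (-12721 + 9523) = 4 - 1*(-3198) = 4 + 3198 = 3202)
M = -1/106241 (M = 1/(3202 - 3*191²) = 1/(3202 - 3*36481) = 1/(3202 - 109443) = 1/(-106241) = -1/106241 ≈ -9.4126e-6)
k = 15400/47 (k = (38 - 58)*(-770/47) = -20*(-770/47) = 15400/47 ≈ 327.66)
M - k = -1/106241 - 1*15400/47 = -1/106241 - 15400/47 = -1636111447/4993327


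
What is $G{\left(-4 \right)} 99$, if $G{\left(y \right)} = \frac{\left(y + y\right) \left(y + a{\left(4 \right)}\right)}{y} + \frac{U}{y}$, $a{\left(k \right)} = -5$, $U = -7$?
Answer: $- \frac{6435}{4} \approx -1608.8$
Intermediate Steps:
$G{\left(y \right)} = -10 - \frac{7}{y} + 2 y$ ($G{\left(y \right)} = \frac{\left(y + y\right) \left(y - 5\right)}{y} - \frac{7}{y} = \frac{2 y \left(-5 + y\right)}{y} - \frac{7}{y} = \left(-10 + 2 y\right) - \frac{7}{y} = -10 - \frac{7}{y} + 2 y$)
$G{\left(-4 \right)} 99 = \left(-10 - \frac{7}{-4} + 2 \left(-4\right)\right) 99 = \left(-10 - - \frac{7}{4} - 8\right) 99 = \left(-10 + \frac{7}{4} - 8\right) 99 = \left(- \frac{65}{4}\right) 99 = - \frac{6435}{4}$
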